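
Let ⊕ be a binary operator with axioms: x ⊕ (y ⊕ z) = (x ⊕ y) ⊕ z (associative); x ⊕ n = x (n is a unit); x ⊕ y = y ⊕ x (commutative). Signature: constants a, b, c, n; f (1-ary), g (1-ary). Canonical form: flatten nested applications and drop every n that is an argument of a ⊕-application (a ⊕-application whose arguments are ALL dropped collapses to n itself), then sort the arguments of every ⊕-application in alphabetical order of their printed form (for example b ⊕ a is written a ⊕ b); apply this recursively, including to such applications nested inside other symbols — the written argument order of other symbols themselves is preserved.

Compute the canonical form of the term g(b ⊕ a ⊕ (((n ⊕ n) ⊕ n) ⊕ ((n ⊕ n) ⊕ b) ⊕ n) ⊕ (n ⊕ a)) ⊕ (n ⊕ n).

Answer: g(a ⊕ a ⊕ b ⊕ b)

Derivation:
Merge nested applications:  g(b ⊕ a ⊕ (((n ⊕ n) ⊕ n) ⊕ ((n ⊕ n) ⊕ b) ⊕ n) ⊕ (n ⊕ a)) ⊕ n ⊕ n
Simplify inside:  g(b ⊕ a ⊕ (((n ⊕ n) ⊕ n) ⊕ ((n ⊕ n) ⊕ b) ⊕ n) ⊕ (n ⊕ a))  →  g(a ⊕ a ⊕ b ⊕ b)
Units out:  drop n (×2)
Order the arguments:  g(a ⊕ a ⊕ b ⊕ b)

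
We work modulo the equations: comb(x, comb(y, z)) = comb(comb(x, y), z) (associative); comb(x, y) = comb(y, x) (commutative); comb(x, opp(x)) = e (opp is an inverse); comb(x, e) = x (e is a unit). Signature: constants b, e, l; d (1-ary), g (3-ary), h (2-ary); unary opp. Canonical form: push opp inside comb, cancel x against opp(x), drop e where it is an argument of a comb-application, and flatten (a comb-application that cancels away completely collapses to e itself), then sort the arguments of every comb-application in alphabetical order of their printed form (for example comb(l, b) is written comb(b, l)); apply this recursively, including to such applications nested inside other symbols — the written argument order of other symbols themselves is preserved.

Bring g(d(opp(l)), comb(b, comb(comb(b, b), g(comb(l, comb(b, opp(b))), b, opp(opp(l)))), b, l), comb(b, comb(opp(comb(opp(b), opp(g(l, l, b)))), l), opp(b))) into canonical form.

Focus inside:  comb(b, comb(comb(b, b), g(comb(l, comb(b, opp(b))), b, opp(opp(l)))), b, l)
Push opp inside:  distribute opp over comb and collapse double opp
Collect terms:  comb(b, b, b, b, g(l, b, l), l)
Rebuild:  g(d(opp(l)), comb(b, b, b, b, g(l, b, l), l), comb(b, g(l, l, b), l))

Answer: g(d(opp(l)), comb(b, b, b, b, g(l, b, l), l), comb(b, g(l, l, b), l))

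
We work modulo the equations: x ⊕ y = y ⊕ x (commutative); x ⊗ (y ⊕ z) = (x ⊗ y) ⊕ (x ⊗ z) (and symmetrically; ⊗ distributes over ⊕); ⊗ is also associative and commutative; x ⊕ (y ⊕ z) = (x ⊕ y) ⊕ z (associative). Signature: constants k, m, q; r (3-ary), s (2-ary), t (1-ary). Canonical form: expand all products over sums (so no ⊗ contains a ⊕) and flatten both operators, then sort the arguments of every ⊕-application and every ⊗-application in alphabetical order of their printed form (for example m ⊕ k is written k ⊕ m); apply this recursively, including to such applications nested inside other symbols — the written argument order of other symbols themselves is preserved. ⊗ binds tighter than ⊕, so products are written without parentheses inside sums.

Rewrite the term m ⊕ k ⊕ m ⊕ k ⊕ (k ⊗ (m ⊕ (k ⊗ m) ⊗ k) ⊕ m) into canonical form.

Expand products over sums:  m ⊕ k ⊕ m ⊕ k ⊕ k ⊗ m ⊕ k ⊗ k ⊗ k ⊗ m ⊕ m
Sort:  k ⊕ k ⊕ k ⊗ k ⊗ k ⊗ m ⊕ k ⊗ m ⊕ m ⊕ m ⊕ m

Answer: k ⊕ k ⊕ k ⊗ k ⊗ k ⊗ m ⊕ k ⊗ m ⊕ m ⊕ m ⊕ m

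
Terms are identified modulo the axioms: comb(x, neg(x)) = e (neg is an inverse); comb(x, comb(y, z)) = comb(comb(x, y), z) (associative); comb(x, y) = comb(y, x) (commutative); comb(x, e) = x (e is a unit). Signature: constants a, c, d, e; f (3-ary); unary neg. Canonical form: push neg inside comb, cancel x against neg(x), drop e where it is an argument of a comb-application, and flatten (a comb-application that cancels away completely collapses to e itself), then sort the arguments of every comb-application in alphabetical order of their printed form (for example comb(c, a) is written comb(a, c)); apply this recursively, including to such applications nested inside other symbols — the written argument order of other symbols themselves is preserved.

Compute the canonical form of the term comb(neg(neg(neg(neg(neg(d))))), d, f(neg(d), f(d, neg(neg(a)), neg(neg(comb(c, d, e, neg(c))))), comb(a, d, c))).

Answer: f(neg(d), f(d, a, d), comb(a, c, d))

Derivation:
Push neg inside:  distribute neg over comb and collapse double neg
Inverses cancel:  d cancels
Collect:  f(neg(d), f(d, a, d), comb(a, c, d))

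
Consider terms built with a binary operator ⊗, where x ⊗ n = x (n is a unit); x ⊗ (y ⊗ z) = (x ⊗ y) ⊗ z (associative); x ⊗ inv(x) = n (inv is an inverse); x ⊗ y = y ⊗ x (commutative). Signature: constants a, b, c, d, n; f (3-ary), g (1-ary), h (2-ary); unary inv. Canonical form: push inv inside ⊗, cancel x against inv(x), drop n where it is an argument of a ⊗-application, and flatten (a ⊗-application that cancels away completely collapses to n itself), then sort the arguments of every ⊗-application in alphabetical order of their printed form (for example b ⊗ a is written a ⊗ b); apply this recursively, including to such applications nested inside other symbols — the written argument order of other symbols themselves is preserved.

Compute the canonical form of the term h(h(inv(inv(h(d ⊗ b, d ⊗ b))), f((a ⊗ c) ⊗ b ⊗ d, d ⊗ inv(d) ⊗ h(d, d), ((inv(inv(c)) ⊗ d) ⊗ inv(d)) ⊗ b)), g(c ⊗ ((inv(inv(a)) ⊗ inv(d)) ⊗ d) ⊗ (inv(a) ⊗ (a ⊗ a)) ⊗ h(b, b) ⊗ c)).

Descend into:  c ⊗ ((inv(inv(a)) ⊗ inv(d)) ⊗ d) ⊗ (inv(a) ⊗ (a ⊗ a)) ⊗ h(b, b) ⊗ c
Push inv inside:  distribute inv over ⊗ and collapse double inv
Cancel inverse pairs:  d cancels
Collect:  c ⊗ c ⊗ a ⊗ a ⊗ h(b, b)
Order the arguments:  a ⊗ a ⊗ c ⊗ c ⊗ h(b, b)
Reassemble:  h(h(h(b ⊗ d, b ⊗ d), f(a ⊗ b ⊗ c ⊗ d, h(d, d), b ⊗ c)), g(a ⊗ a ⊗ c ⊗ c ⊗ h(b, b)))

Answer: h(h(h(b ⊗ d, b ⊗ d), f(a ⊗ b ⊗ c ⊗ d, h(d, d), b ⊗ c)), g(a ⊗ a ⊗ c ⊗ c ⊗ h(b, b)))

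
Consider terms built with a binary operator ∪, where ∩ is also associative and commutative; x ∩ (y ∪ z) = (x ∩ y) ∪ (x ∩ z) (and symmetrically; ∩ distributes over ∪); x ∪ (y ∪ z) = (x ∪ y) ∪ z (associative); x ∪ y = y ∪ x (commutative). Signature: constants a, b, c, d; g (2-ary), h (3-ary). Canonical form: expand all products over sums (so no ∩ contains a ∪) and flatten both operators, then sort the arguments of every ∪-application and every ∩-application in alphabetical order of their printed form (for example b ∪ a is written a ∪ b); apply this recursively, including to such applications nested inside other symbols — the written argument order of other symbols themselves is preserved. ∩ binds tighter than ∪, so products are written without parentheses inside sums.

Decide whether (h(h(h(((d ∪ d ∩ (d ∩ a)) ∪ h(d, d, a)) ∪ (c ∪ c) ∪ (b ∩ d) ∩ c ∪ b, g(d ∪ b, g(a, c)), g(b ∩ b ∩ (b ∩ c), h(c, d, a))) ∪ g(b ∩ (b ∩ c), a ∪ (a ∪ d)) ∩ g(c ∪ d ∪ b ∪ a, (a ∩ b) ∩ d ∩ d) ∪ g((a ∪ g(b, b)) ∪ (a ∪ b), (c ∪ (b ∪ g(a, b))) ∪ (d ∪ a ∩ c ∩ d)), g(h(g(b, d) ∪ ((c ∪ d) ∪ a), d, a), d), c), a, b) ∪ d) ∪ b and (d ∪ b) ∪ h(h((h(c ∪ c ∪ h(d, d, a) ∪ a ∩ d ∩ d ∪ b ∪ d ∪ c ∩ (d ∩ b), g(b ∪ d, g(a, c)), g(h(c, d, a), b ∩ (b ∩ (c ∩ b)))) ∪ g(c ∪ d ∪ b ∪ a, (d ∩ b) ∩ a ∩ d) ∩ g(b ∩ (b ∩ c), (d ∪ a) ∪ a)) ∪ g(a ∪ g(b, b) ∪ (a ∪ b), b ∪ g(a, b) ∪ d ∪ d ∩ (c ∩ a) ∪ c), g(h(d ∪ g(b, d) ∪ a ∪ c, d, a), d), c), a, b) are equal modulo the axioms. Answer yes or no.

Left:  (h(h(h(((d ∪ d ∩ (d ∩ a)) ∪ h(d, d, a)) ∪ (c ∪ c) ∪ (b ∩ d) ∩ c ∪ b, g(d ∪ b, g(a, c)), g(b ∩ b ∩ (b ∩ c), h(c, d, a))) ∪ g(b ∩ (b ∩ c), a ∪ (a ∪ d)) ∩ g(c ∪ d ∪ b ∪ a, (a ∩ b) ∩ d ∩ d) ∪ g((a ∪ g(b, b)) ∪ (a ∪ b), (c ∪ (b ∪ g(a, b))) ∪ (d ∪ a ∩ c ∩ d)), g(h(g(b, d) ∪ ((c ∪ d) ∪ a), d, a), d), c), a, b) ∪ d) ∪ b
  Un-nest:  h(h(g(a ∪ a ∪ b ∪ g(b, b), a ∩ c ∩ d ∪ b ∪ c ∪ d ∪ g(a, b)) ∪ g(a ∪ b ∪ c ∪ d, a ∩ b ∩ d ∩ d) ∩ g(b ∩ b ∩ c, a ∪ a ∪ d) ∪ h(a ∩ d ∩ d ∪ b ∪ b ∩ c ∩ d ∪ c ∪ c ∪ d ∪ h(d, d, a), g(b ∪ d, g(a, c)), g(b ∩ b ∩ b ∩ c, h(c, d, a))), g(h(a ∪ c ∪ d ∪ g(b, d), d, a), d), c), a, b) ∪ d ∪ b
  Sort arguments:  b ∪ d ∪ h(h(g(a ∪ a ∪ b ∪ g(b, b), a ∩ c ∩ d ∪ b ∪ c ∪ d ∪ g(a, b)) ∪ g(a ∪ b ∪ c ∪ d, a ∩ b ∩ d ∩ d) ∩ g(b ∩ b ∩ c, a ∪ a ∪ d) ∪ h(a ∩ d ∩ d ∪ b ∪ b ∩ c ∩ d ∪ c ∪ c ∪ d ∪ h(d, d, a), g(b ∪ d, g(a, c)), g(b ∩ b ∩ b ∩ c, h(c, d, a))), g(h(a ∪ c ∪ d ∪ g(b, d), d, a), d), c), a, b)
Right:  (d ∪ b) ∪ h(h((h(c ∪ c ∪ h(d, d, a) ∪ a ∩ d ∩ d ∪ b ∪ d ∪ c ∩ (d ∩ b), g(b ∪ d, g(a, c)), g(h(c, d, a), b ∩ (b ∩ (c ∩ b)))) ∪ g(c ∪ d ∪ b ∪ a, (d ∩ b) ∩ a ∩ d) ∩ g(b ∩ (b ∩ c), (d ∪ a) ∪ a)) ∪ g(a ∪ g(b, b) ∪ (a ∪ b), b ∪ g(a, b) ∪ d ∪ d ∩ (c ∩ a) ∪ c), g(h(d ∪ g(b, d) ∪ a ∪ c, d, a), d), c), a, b)
  Flatten:  d ∪ b ∪ h(h(g(a ∪ a ∪ b ∪ g(b, b), a ∩ c ∩ d ∪ b ∪ c ∪ d ∪ g(a, b)) ∪ g(a ∪ b ∪ c ∪ d, a ∩ b ∩ d ∩ d) ∩ g(b ∩ b ∩ c, a ∪ a ∪ d) ∪ h(a ∩ d ∩ d ∪ b ∪ b ∩ c ∩ d ∪ c ∪ c ∪ d ∪ h(d, d, a), g(b ∪ d, g(a, c)), g(h(c, d, a), b ∩ b ∩ b ∩ c)), g(h(a ∪ c ∪ d ∪ g(b, d), d, a), d), c), a, b)
  Sort:  b ∪ d ∪ h(h(g(a ∪ a ∪ b ∪ g(b, b), a ∩ c ∩ d ∪ b ∪ c ∪ d ∪ g(a, b)) ∪ g(a ∪ b ∪ c ∪ d, a ∩ b ∩ d ∩ d) ∩ g(b ∩ b ∩ c, a ∪ a ∪ d) ∪ h(a ∩ d ∩ d ∪ b ∪ b ∩ c ∩ d ∪ c ∪ c ∪ d ∪ h(d, d, a), g(b ∪ d, g(a, c)), g(h(c, d, a), b ∩ b ∩ b ∩ c)), g(h(a ∪ c ∪ d ∪ g(b, d), d, a), d), c), a, b)

Answer: no — b ∪ d ∪ h(h(g(a ∪ a ∪ b ∪ g(b, b), a ∩ c ∩ d ∪ b ∪ c ∪ d ∪ g(a, b)) ∪ g(a ∪ b ∪ c ∪ d, a ∩ b ∩ d ∩ d) ∩ g(b ∩ b ∩ c, a ∪ a ∪ d) ∪ h(a ∩ d ∩ d ∪ b ∪ b ∩ c ∩ d ∪ c ∪ c ∪ d ∪ h(d, d, a), g(b ∪ d, g(a, c)), g(b ∩ b ∩ b ∩ c, h(c, d, a))), g(h(a ∪ c ∪ d ∪ g(b, d), d, a), d), c), a, b) vs b ∪ d ∪ h(h(g(a ∪ a ∪ b ∪ g(b, b), a ∩ c ∩ d ∪ b ∪ c ∪ d ∪ g(a, b)) ∪ g(a ∪ b ∪ c ∪ d, a ∩ b ∩ d ∩ d) ∩ g(b ∩ b ∩ c, a ∪ a ∪ d) ∪ h(a ∩ d ∩ d ∪ b ∪ b ∩ c ∩ d ∪ c ∪ c ∪ d ∪ h(d, d, a), g(b ∪ d, g(a, c)), g(h(c, d, a), b ∩ b ∩ b ∩ c)), g(h(a ∪ c ∪ d ∪ g(b, d), d, a), d), c), a, b)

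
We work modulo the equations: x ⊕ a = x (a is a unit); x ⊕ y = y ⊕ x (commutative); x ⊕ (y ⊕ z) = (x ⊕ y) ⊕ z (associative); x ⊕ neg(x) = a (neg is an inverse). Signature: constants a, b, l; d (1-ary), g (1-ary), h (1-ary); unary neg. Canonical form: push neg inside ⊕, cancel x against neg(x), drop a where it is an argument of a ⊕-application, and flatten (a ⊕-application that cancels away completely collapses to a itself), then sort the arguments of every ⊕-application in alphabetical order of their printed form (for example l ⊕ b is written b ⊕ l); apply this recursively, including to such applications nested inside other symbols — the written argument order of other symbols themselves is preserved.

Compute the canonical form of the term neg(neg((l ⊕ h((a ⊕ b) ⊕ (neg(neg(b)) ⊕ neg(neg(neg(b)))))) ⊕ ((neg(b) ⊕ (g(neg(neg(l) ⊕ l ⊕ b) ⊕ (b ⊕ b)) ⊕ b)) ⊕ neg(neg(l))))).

Push neg inside:  distribute neg over ⊕ and collapse double neg
Inverses cancel:  b cancels
Combine occurrences:  l ⊕ l ⊕ h(b) ⊕ g(b)
Sort:  g(b) ⊕ h(b) ⊕ l ⊕ l

Answer: g(b) ⊕ h(b) ⊕ l ⊕ l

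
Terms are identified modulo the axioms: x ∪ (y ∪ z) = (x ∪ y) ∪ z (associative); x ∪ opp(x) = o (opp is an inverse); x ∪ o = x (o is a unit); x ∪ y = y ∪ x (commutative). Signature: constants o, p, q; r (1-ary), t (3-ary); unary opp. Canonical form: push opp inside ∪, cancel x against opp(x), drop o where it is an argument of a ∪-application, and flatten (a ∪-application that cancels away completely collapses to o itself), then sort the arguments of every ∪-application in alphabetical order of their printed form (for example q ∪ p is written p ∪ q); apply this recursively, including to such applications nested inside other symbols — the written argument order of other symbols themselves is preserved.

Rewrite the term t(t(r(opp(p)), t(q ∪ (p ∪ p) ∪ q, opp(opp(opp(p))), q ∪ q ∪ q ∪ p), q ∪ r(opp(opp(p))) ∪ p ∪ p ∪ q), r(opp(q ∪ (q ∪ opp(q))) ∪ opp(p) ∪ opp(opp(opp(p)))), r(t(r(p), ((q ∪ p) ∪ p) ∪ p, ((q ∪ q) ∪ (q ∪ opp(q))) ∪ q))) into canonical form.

Answer: t(t(r(opp(p)), t(p ∪ p ∪ q ∪ q, opp(p), p ∪ q ∪ q ∪ q), p ∪ p ∪ q ∪ q ∪ r(p)), r(opp(p) ∪ opp(p) ∪ opp(q)), r(t(r(p), p ∪ p ∪ p ∪ q, q ∪ q ∪ q)))

Derivation:
Focus inside:  opp(q ∪ (q ∪ opp(q))) ∪ opp(p) ∪ opp(opp(opp(p)))
Push opp inside:  distribute opp over ∪ and collapse double opp
Collect:  opp(q) ∪ opp(p) ∪ opp(p)
Sort:  opp(p) ∪ opp(p) ∪ opp(q)
Reassemble:  t(t(r(opp(p)), t(p ∪ p ∪ q ∪ q, opp(p), p ∪ q ∪ q ∪ q), p ∪ p ∪ q ∪ q ∪ r(p)), r(opp(p) ∪ opp(p) ∪ opp(q)), r(t(r(p), p ∪ p ∪ p ∪ q, q ∪ q ∪ q)))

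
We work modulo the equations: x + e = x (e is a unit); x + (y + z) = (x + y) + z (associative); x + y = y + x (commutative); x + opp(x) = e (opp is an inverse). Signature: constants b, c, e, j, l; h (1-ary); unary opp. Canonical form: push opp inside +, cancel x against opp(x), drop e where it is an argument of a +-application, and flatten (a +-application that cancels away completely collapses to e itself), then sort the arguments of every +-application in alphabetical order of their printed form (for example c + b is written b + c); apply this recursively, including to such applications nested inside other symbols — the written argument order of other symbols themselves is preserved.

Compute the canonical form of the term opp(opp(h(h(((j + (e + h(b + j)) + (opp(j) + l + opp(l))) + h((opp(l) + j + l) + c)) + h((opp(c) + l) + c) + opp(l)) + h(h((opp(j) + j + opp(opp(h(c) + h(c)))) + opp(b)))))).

Push opp inside:  distribute opp over + and collapse double opp
Collect terms:  h(h(h(b + j) + h(c + j) + h(l) + opp(l)) + h(h(h(c) + h(c) + opp(b))))

Answer: h(h(h(b + j) + h(c + j) + h(l) + opp(l)) + h(h(h(c) + h(c) + opp(b))))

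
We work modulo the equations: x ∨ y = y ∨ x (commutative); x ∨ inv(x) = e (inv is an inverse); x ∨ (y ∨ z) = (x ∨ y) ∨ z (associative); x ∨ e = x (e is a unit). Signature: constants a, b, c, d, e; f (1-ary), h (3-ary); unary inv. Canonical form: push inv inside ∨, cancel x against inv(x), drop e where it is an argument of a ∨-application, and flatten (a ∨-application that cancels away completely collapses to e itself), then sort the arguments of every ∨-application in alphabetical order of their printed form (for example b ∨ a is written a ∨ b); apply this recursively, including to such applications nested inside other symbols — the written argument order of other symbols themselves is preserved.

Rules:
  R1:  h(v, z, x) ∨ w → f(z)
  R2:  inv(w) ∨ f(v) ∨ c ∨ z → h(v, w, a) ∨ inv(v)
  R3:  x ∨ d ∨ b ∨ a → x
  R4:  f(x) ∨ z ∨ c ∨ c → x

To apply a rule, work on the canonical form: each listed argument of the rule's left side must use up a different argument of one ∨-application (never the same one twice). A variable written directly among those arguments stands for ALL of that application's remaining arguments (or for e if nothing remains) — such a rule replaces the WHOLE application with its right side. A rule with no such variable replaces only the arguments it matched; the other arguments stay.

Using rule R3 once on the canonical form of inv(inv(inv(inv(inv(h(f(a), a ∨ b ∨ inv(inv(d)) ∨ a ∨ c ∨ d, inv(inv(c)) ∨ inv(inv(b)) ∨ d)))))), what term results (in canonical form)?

Canonical form:  inv(h(f(a), a ∨ a ∨ b ∨ c ∨ d ∨ d, b ∨ c ∨ d))
Match R3:  consume a, b, d;  x := a ∨ c ∨ d
The variable takes the whole remainder — replace the entire application.
Giving:  inv(h(f(a), a ∨ c ∨ d, b ∨ c ∨ d))

Answer: inv(h(f(a), a ∨ c ∨ d, b ∨ c ∨ d))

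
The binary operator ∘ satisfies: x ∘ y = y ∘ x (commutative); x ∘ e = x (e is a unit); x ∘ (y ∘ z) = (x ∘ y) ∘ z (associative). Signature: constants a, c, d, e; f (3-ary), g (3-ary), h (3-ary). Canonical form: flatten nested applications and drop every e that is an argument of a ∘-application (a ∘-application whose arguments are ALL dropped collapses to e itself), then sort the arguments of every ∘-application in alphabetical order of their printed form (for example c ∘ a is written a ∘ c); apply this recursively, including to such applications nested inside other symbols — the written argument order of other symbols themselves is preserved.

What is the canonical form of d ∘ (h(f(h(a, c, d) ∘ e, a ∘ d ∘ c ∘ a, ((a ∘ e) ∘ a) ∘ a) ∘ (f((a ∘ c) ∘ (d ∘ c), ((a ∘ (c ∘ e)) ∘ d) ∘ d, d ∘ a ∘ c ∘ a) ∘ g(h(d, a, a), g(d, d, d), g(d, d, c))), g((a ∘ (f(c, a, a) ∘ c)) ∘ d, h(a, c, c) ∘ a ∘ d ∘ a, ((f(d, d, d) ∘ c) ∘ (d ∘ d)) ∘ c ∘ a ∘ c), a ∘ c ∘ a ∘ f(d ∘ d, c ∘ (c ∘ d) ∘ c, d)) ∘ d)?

Merge nested applications:  d ∘ h(f(h(a, c, d) ∘ e, a ∘ d ∘ c ∘ a, ((a ∘ e) ∘ a) ∘ a) ∘ (f((a ∘ c) ∘ (d ∘ c), ((a ∘ (c ∘ e)) ∘ d) ∘ d, d ∘ a ∘ c ∘ a) ∘ g(h(d, a, a), g(d, d, d), g(d, d, c))), g((a ∘ (f(c, a, a) ∘ c)) ∘ d, h(a, c, c) ∘ a ∘ d ∘ a, ((f(d, d, d) ∘ c) ∘ (d ∘ d)) ∘ c ∘ a ∘ c), a ∘ c ∘ a ∘ f(d ∘ d, c ∘ (c ∘ d) ∘ c, d)) ∘ d
Simplify inside:  h(f(h(a, c, d) ∘ e, a ∘ d ∘ c ∘ a, ((a ∘ e) ∘ a) ∘ a) ∘ (f((a ∘ c) ∘ (d ∘ c), ((a ∘ (c ∘ e)) ∘ d) ∘ d, d ∘ a ∘ c ∘ a) ∘ g(h(d, a, a), g(d, d, d), g(d, d, c))), g((a ∘ (f(c, a, a) ∘ c)) ∘ d, h(a, c, c) ∘ a ∘ d ∘ a, ((f(d, d, d) ∘ c) ∘ (d ∘ d)) ∘ c ∘ a ∘ c), a ∘ c ∘ a ∘ f(d ∘ d, c ∘ (c ∘ d) ∘ c, d))  →  h(f(a ∘ c ∘ c ∘ d, a ∘ c ∘ d ∘ d, a ∘ a ∘ c ∘ d) ∘ f(h(a, c, d), a ∘ a ∘ c ∘ d, a ∘ a ∘ a) ∘ g(h(d, a, a), g(d, d, d), g(d, d, c)), g(a ∘ c ∘ d ∘ f(c, a, a), a ∘ a ∘ d ∘ h(a, c, c), a ∘ c ∘ c ∘ c ∘ d ∘ d ∘ f(d, d, d)), a ∘ a ∘ c ∘ f(d ∘ d, c ∘ c ∘ c ∘ d, d))
Sort:  d ∘ d ∘ h(f(a ∘ c ∘ c ∘ d, a ∘ c ∘ d ∘ d, a ∘ a ∘ c ∘ d) ∘ f(h(a, c, d), a ∘ a ∘ c ∘ d, a ∘ a ∘ a) ∘ g(h(d, a, a), g(d, d, d), g(d, d, c)), g(a ∘ c ∘ d ∘ f(c, a, a), a ∘ a ∘ d ∘ h(a, c, c), a ∘ c ∘ c ∘ c ∘ d ∘ d ∘ f(d, d, d)), a ∘ a ∘ c ∘ f(d ∘ d, c ∘ c ∘ c ∘ d, d))

Answer: d ∘ d ∘ h(f(a ∘ c ∘ c ∘ d, a ∘ c ∘ d ∘ d, a ∘ a ∘ c ∘ d) ∘ f(h(a, c, d), a ∘ a ∘ c ∘ d, a ∘ a ∘ a) ∘ g(h(d, a, a), g(d, d, d), g(d, d, c)), g(a ∘ c ∘ d ∘ f(c, a, a), a ∘ a ∘ d ∘ h(a, c, c), a ∘ c ∘ c ∘ c ∘ d ∘ d ∘ f(d, d, d)), a ∘ a ∘ c ∘ f(d ∘ d, c ∘ c ∘ c ∘ d, d))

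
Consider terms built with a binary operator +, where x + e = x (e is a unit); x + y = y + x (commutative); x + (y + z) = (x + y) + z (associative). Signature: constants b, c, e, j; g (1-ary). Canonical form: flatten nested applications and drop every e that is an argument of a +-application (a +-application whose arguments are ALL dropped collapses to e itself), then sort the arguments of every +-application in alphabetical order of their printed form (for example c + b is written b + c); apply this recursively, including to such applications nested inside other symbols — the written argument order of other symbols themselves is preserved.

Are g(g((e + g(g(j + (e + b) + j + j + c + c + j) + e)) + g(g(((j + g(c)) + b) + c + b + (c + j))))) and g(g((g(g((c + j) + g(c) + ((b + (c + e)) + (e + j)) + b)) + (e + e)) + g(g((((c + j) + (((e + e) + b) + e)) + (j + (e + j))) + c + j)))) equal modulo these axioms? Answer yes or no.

Left:  g(g((e + g(g(j + (e + b) + j + j + c + c + j) + e)) + g(g(((j + g(c)) + b) + c + b + (c + j)))))
  Descend into:  (e + g(g(j + (e + b) + j + j + c + c + j) + e)) + g(g(((j + g(c)) + b) + c + b + (c + j)))
  Flatten:  e + g(g(j + (e + b) + j + j + c + c + j) + e) + g(g(((j + g(c)) + b) + c + b + (c + j)))
  Simplify inside:  g(g(j + (e + b) + j + j + c + c + j) + e)  →  g(g(b + c + c + j + j + j + j))
  Inside:  g(g(((j + g(c)) + b) + c + b + (c + j)))  →  g(g(b + b + c + c + g(c) + j + j))
  Drop the unit:  drop e
  Order the arguments:  g(g(b + b + c + c + g(c) + j + j)) + g(g(b + c + c + j + j + j + j))
  Rebuild:  g(g(g(g(b + b + c + c + g(c) + j + j)) + g(g(b + c + c + j + j + j + j))))
Right:  g(g((g(g((c + j) + g(c) + ((b + (c + e)) + (e + j)) + b)) + (e + e)) + g(g((((c + j) + (((e + e) + b) + e)) + (j + (e + j))) + c + j))))
  Work inside:  (g(g((c + j) + g(c) + ((b + (c + e)) + (e + j)) + b)) + (e + e)) + g(g((((c + j) + (((e + e) + b) + e)) + (j + (e + j))) + c + j))
  Flatten:  g(g((c + j) + g(c) + ((b + (c + e)) + (e + j)) + b)) + e + e + g(g((((c + j) + (((e + e) + b) + e)) + (j + (e + j))) + c + j))
  Inside:  g(g((c + j) + g(c) + ((b + (c + e)) + (e + j)) + b))  →  g(g(b + b + c + c + g(c) + j + j))
  Canonicalize subterm:  g(g((((c + j) + (((e + e) + b) + e)) + (j + (e + j))) + c + j))  →  g(g(b + c + c + j + j + j + j))
  Unit:  drop e (×2)
  Sort arguments:  g(g(b + b + c + c + g(c) + j + j)) + g(g(b + c + c + j + j + j + j))
  Put back:  g(g(g(g(b + b + c + c + g(c) + j + j)) + g(g(b + c + c + j + j + j + j))))

Answer: yes — both canonical forms are g(g(g(g(b + b + c + c + g(c) + j + j)) + g(g(b + c + c + j + j + j + j))))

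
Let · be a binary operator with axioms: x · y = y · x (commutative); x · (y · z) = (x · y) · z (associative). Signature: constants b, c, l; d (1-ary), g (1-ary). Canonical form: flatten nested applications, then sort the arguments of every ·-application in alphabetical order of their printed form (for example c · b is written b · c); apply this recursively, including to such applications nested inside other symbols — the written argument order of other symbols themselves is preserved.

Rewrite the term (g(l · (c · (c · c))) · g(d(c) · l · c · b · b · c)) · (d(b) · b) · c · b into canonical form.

Flatten:  g(l · (c · (c · c))) · g(d(c) · l · c · b · b · c) · d(b) · b · c · b
Simplify inside:  g(l · (c · (c · c)))  →  g(c · c · c · l)
Simplify inside:  g(d(c) · l · c · b · b · c)  →  g(b · b · c · c · d(c) · l)
Sort:  b · b · c · d(b) · g(b · b · c · c · d(c) · l) · g(c · c · c · l)

Answer: b · b · c · d(b) · g(b · b · c · c · d(c) · l) · g(c · c · c · l)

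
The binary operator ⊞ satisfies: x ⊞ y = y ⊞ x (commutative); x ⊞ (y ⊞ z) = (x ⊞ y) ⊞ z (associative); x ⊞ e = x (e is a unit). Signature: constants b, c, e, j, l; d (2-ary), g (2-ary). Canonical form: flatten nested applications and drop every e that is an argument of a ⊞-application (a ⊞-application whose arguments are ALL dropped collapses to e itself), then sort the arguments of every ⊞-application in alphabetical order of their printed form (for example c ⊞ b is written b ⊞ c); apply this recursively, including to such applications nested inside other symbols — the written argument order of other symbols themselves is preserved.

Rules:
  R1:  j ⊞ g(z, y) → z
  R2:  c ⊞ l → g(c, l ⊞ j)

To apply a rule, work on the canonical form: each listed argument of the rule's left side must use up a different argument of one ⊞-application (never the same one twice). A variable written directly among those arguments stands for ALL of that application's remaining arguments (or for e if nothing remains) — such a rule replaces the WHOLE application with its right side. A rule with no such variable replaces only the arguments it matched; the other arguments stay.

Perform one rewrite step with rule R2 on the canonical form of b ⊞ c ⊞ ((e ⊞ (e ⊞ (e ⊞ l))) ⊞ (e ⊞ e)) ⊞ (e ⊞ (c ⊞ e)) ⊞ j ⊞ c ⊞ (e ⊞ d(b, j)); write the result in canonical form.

Answer: b ⊞ c ⊞ c ⊞ d(b, j) ⊞ g(c, j ⊞ l) ⊞ j

Derivation:
Canonical form:  b ⊞ c ⊞ c ⊞ c ⊞ d(b, j) ⊞ j ⊞ l
R2 matches:  uses c, l
New term:  b ⊞ c ⊞ c ⊞ d(b, j) ⊞ g(c, j ⊞ l) ⊞ j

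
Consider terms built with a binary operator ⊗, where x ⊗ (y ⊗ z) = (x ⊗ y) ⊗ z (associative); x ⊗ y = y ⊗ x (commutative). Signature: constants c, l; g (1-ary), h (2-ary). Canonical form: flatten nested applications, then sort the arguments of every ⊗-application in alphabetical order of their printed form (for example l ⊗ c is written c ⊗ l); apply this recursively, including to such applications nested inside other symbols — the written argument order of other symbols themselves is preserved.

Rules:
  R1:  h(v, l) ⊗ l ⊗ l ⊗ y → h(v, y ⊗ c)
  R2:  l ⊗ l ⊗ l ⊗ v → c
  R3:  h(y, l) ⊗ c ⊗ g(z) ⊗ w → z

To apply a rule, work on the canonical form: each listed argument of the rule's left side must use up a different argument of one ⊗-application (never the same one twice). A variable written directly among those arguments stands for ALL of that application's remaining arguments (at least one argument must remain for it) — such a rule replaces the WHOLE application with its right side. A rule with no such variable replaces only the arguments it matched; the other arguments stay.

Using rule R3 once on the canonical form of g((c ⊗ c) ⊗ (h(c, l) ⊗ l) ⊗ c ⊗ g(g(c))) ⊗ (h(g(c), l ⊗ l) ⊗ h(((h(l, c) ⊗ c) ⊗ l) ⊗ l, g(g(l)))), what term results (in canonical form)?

Answer: g(g(c)) ⊗ h(c ⊗ h(l, c) ⊗ l ⊗ l, g(g(l))) ⊗ h(g(c), l ⊗ l)

Derivation:
Canonical form:  g(c ⊗ c ⊗ c ⊗ g(g(c)) ⊗ h(c, l) ⊗ l) ⊗ h(c ⊗ h(l, c) ⊗ l ⊗ l, g(g(l))) ⊗ h(g(c), l ⊗ l)
Match R3:  consume c, g(g(c)), h(c, l);  w := c ⊗ c ⊗ l, y := c, z := g(c)
The variable takes the whole remainder — replace the entire application.
New term:  g(g(c)) ⊗ h(c ⊗ h(l, c) ⊗ l ⊗ l, g(g(l))) ⊗ h(g(c), l ⊗ l)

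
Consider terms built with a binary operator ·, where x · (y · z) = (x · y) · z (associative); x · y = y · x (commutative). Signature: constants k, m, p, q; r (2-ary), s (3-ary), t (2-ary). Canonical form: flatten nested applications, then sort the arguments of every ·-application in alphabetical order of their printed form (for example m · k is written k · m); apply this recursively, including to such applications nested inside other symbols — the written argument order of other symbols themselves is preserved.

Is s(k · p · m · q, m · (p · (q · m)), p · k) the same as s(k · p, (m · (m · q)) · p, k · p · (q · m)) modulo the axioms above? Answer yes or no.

Answer: no — s(k · m · p · q, m · m · p · q, k · p) vs s(k · p, m · m · p · q, k · m · p · q)

Derivation:
Left:  s(k · p · m · q, m · (p · (q · m)), p · k)
  Focus inside:  m · (p · (q · m))
  Merge nested applications:  m · p · q · m
  Sort arguments:  m · m · p · q
  Reassemble:  s(k · m · p · q, m · m · p · q, k · p)
Right:  s(k · p, (m · (m · q)) · p, k · p · (q · m))
  Work inside:  (m · (m · q)) · p
  Merge nested applications:  m · m · q · p
  Order the arguments:  m · m · p · q
  Rebuild:  s(k · p, m · m · p · q, k · m · p · q)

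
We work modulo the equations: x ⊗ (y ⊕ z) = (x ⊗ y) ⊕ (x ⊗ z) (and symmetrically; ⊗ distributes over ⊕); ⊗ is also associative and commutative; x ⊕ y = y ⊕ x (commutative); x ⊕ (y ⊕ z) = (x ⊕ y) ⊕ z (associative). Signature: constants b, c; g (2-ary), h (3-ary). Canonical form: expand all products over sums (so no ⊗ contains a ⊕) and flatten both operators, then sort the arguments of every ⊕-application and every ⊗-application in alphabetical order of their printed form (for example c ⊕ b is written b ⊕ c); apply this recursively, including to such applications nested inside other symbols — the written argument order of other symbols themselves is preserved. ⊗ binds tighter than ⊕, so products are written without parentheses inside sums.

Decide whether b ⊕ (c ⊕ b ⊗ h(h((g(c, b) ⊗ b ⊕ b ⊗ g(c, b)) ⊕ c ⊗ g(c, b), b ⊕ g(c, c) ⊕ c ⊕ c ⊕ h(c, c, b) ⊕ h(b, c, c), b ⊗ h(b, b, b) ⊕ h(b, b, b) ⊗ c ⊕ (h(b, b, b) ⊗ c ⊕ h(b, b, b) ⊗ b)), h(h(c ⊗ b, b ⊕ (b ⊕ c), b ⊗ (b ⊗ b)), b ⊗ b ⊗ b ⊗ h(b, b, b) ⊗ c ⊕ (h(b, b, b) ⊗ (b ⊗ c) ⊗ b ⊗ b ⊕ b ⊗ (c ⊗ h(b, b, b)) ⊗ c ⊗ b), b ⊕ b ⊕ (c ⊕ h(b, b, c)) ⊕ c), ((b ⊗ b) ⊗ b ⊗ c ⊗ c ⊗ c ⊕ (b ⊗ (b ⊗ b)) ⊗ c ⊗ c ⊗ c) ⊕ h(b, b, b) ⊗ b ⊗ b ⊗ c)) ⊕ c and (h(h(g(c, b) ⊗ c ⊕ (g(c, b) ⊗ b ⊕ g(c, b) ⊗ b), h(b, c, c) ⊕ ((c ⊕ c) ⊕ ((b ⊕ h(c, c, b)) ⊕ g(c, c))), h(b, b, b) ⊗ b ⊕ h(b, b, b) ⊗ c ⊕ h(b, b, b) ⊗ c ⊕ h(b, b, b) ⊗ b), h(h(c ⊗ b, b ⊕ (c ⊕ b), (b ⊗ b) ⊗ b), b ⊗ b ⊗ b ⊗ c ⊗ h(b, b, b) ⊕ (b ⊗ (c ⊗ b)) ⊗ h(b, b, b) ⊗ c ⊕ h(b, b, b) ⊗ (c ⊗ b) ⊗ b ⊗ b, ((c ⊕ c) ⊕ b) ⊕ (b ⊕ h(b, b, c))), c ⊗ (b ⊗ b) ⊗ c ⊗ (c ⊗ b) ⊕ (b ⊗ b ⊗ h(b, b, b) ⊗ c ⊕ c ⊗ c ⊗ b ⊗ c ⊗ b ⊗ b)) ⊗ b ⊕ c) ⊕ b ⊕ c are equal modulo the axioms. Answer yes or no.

Left:  b ⊕ (c ⊕ b ⊗ h(h((g(c, b) ⊗ b ⊕ b ⊗ g(c, b)) ⊕ c ⊗ g(c, b), b ⊕ g(c, c) ⊕ c ⊕ c ⊕ h(c, c, b) ⊕ h(b, c, c), b ⊗ h(b, b, b) ⊕ h(b, b, b) ⊗ c ⊕ (h(b, b, b) ⊗ c ⊕ h(b, b, b) ⊗ b)), h(h(c ⊗ b, b ⊕ (b ⊕ c), b ⊗ (b ⊗ b)), b ⊗ b ⊗ b ⊗ h(b, b, b) ⊗ c ⊕ (h(b, b, b) ⊗ (b ⊗ c) ⊗ b ⊗ b ⊕ b ⊗ (c ⊗ h(b, b, b)) ⊗ c ⊗ b), b ⊕ b ⊕ (c ⊕ h(b, b, c)) ⊕ c), ((b ⊗ b) ⊗ b ⊗ c ⊗ c ⊗ c ⊕ (b ⊗ (b ⊗ b)) ⊗ c ⊗ c ⊗ c) ⊕ h(b, b, b) ⊗ b ⊗ b ⊗ c)) ⊕ c
  Merge nested applications:  b ⊕ c ⊕ b ⊗ h(h(b ⊗ g(c, b) ⊕ b ⊗ g(c, b) ⊕ c ⊗ g(c, b), b ⊕ c ⊕ c ⊕ g(c, c) ⊕ h(b, c, c) ⊕ h(c, c, b), b ⊗ h(b, b, b) ⊕ b ⊗ h(b, b, b) ⊕ c ⊗ h(b, b, b) ⊕ c ⊗ h(b, b, b)), h(h(b ⊗ c, b ⊕ b ⊕ c, b ⊗ b ⊗ b), b ⊗ b ⊗ b ⊗ c ⊗ h(b, b, b) ⊕ b ⊗ b ⊗ b ⊗ c ⊗ h(b, b, b) ⊕ b ⊗ b ⊗ c ⊗ c ⊗ h(b, b, b), b ⊕ b ⊕ c ⊕ c ⊕ h(b, b, c)), b ⊗ b ⊗ b ⊗ c ⊗ c ⊗ c ⊕ b ⊗ b ⊗ b ⊗ c ⊗ c ⊗ c ⊕ b ⊗ b ⊗ c ⊗ h(b, b, b)) ⊕ c
  Sort arguments:  b ⊕ b ⊗ h(h(b ⊗ g(c, b) ⊕ b ⊗ g(c, b) ⊕ c ⊗ g(c, b), b ⊕ c ⊕ c ⊕ g(c, c) ⊕ h(b, c, c) ⊕ h(c, c, b), b ⊗ h(b, b, b) ⊕ b ⊗ h(b, b, b) ⊕ c ⊗ h(b, b, b) ⊕ c ⊗ h(b, b, b)), h(h(b ⊗ c, b ⊕ b ⊕ c, b ⊗ b ⊗ b), b ⊗ b ⊗ b ⊗ c ⊗ h(b, b, b) ⊕ b ⊗ b ⊗ b ⊗ c ⊗ h(b, b, b) ⊕ b ⊗ b ⊗ c ⊗ c ⊗ h(b, b, b), b ⊕ b ⊕ c ⊕ c ⊕ h(b, b, c)), b ⊗ b ⊗ b ⊗ c ⊗ c ⊗ c ⊕ b ⊗ b ⊗ b ⊗ c ⊗ c ⊗ c ⊕ b ⊗ b ⊗ c ⊗ h(b, b, b)) ⊕ c ⊕ c
Right:  (h(h(g(c, b) ⊗ c ⊕ (g(c, b) ⊗ b ⊕ g(c, b) ⊗ b), h(b, c, c) ⊕ ((c ⊕ c) ⊕ ((b ⊕ h(c, c, b)) ⊕ g(c, c))), h(b, b, b) ⊗ b ⊕ h(b, b, b) ⊗ c ⊕ h(b, b, b) ⊗ c ⊕ h(b, b, b) ⊗ b), h(h(c ⊗ b, b ⊕ (c ⊕ b), (b ⊗ b) ⊗ b), b ⊗ b ⊗ b ⊗ c ⊗ h(b, b, b) ⊕ (b ⊗ (c ⊗ b)) ⊗ h(b, b, b) ⊗ c ⊕ h(b, b, b) ⊗ (c ⊗ b) ⊗ b ⊗ b, ((c ⊕ c) ⊕ b) ⊕ (b ⊕ h(b, b, c))), c ⊗ (b ⊗ b) ⊗ c ⊗ (c ⊗ b) ⊕ (b ⊗ b ⊗ h(b, b, b) ⊗ c ⊕ c ⊗ c ⊗ b ⊗ c ⊗ b ⊗ b)) ⊗ b ⊕ c) ⊕ b ⊕ c
  Flatten:  b ⊗ h(h(b ⊗ g(c, b) ⊕ b ⊗ g(c, b) ⊕ c ⊗ g(c, b), b ⊕ c ⊕ c ⊕ g(c, c) ⊕ h(b, c, c) ⊕ h(c, c, b), b ⊗ h(b, b, b) ⊕ b ⊗ h(b, b, b) ⊕ c ⊗ h(b, b, b) ⊕ c ⊗ h(b, b, b)), h(h(b ⊗ c, b ⊕ b ⊕ c, b ⊗ b ⊗ b), b ⊗ b ⊗ b ⊗ c ⊗ h(b, b, b) ⊕ b ⊗ b ⊗ b ⊗ c ⊗ h(b, b, b) ⊕ b ⊗ b ⊗ c ⊗ c ⊗ h(b, b, b), b ⊕ b ⊕ c ⊕ c ⊕ h(b, b, c)), b ⊗ b ⊗ b ⊗ c ⊗ c ⊗ c ⊕ b ⊗ b ⊗ b ⊗ c ⊗ c ⊗ c ⊕ b ⊗ b ⊗ c ⊗ h(b, b, b)) ⊕ c ⊕ b ⊕ c
  Sort arguments:  b ⊕ b ⊗ h(h(b ⊗ g(c, b) ⊕ b ⊗ g(c, b) ⊕ c ⊗ g(c, b), b ⊕ c ⊕ c ⊕ g(c, c) ⊕ h(b, c, c) ⊕ h(c, c, b), b ⊗ h(b, b, b) ⊕ b ⊗ h(b, b, b) ⊕ c ⊗ h(b, b, b) ⊕ c ⊗ h(b, b, b)), h(h(b ⊗ c, b ⊕ b ⊕ c, b ⊗ b ⊗ b), b ⊗ b ⊗ b ⊗ c ⊗ h(b, b, b) ⊕ b ⊗ b ⊗ b ⊗ c ⊗ h(b, b, b) ⊕ b ⊗ b ⊗ c ⊗ c ⊗ h(b, b, b), b ⊕ b ⊕ c ⊕ c ⊕ h(b, b, c)), b ⊗ b ⊗ b ⊗ c ⊗ c ⊗ c ⊕ b ⊗ b ⊗ b ⊗ c ⊗ c ⊗ c ⊕ b ⊗ b ⊗ c ⊗ h(b, b, b)) ⊕ c ⊕ c

Answer: yes — both canonical forms are b ⊕ b ⊗ h(h(b ⊗ g(c, b) ⊕ b ⊗ g(c, b) ⊕ c ⊗ g(c, b), b ⊕ c ⊕ c ⊕ g(c, c) ⊕ h(b, c, c) ⊕ h(c, c, b), b ⊗ h(b, b, b) ⊕ b ⊗ h(b, b, b) ⊕ c ⊗ h(b, b, b) ⊕ c ⊗ h(b, b, b)), h(h(b ⊗ c, b ⊕ b ⊕ c, b ⊗ b ⊗ b), b ⊗ b ⊗ b ⊗ c ⊗ h(b, b, b) ⊕ b ⊗ b ⊗ b ⊗ c ⊗ h(b, b, b) ⊕ b ⊗ b ⊗ c ⊗ c ⊗ h(b, b, b), b ⊕ b ⊕ c ⊕ c ⊕ h(b, b, c)), b ⊗ b ⊗ b ⊗ c ⊗ c ⊗ c ⊕ b ⊗ b ⊗ b ⊗ c ⊗ c ⊗ c ⊕ b ⊗ b ⊗ c ⊗ h(b, b, b)) ⊕ c ⊕ c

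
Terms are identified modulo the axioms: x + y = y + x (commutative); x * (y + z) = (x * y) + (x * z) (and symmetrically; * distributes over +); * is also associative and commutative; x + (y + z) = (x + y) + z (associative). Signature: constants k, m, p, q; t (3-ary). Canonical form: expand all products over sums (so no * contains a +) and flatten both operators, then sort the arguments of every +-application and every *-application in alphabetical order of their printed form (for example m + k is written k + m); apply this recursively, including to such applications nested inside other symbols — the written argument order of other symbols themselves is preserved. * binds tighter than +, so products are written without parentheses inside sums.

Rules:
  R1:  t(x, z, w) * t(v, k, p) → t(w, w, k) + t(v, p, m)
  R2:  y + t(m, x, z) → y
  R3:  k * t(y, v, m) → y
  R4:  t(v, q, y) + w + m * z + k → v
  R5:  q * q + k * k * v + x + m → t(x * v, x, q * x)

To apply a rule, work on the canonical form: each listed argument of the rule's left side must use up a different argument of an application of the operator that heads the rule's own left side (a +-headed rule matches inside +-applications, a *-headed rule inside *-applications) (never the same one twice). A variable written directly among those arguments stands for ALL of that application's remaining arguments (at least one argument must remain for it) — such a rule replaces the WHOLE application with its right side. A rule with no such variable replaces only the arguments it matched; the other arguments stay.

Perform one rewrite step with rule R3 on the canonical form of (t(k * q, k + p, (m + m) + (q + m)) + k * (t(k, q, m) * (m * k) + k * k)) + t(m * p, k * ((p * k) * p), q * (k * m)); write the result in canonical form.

Canonical form:  k * k * k + k * k * m * t(k, q, m) + t(k * q, k + p, m + m + m + q) + t(m * p, k * k * p * p, k * m * q)
R3 matches:  uses k, t(k, q, m);  v := q, y := k
Result:  k * k * k + k * k * m + t(k * q, k + p, m + m + m + q) + t(m * p, k * k * p * p, k * m * q)

Answer: k * k * k + k * k * m + t(k * q, k + p, m + m + m + q) + t(m * p, k * k * p * p, k * m * q)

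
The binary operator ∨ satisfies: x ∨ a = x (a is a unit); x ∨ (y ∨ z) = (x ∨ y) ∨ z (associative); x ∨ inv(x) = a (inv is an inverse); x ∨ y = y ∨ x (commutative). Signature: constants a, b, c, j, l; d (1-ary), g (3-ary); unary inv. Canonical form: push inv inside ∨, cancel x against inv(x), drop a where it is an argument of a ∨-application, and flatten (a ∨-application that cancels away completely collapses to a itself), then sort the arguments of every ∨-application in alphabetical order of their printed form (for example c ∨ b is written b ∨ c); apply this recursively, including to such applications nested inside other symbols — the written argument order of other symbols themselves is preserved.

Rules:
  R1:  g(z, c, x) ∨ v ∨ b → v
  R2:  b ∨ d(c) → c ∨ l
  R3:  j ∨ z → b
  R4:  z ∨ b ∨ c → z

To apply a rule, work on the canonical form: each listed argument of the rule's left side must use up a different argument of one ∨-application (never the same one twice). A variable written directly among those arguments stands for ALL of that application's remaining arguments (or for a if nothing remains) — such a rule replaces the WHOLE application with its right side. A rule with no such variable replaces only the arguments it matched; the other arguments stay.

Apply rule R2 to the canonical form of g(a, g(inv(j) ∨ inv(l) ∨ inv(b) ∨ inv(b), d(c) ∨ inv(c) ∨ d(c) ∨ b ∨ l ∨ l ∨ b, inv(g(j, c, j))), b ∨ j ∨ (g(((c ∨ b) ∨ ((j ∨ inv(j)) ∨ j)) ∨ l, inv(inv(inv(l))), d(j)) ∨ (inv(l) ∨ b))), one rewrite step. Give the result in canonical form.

Answer: g(a, g(inv(b) ∨ inv(b) ∨ inv(j) ∨ inv(l), b ∨ d(c) ∨ l ∨ l ∨ l, inv(g(j, c, j))), b ∨ b ∨ g(b ∨ c ∨ j ∨ l, inv(l), d(j)) ∨ inv(l) ∨ j)

Derivation:
Canonical form:  g(a, g(inv(b) ∨ inv(b) ∨ inv(j) ∨ inv(l), b ∨ b ∨ d(c) ∨ d(c) ∨ inv(c) ∨ l ∨ l, inv(g(j, c, j))), b ∨ b ∨ g(b ∨ c ∨ j ∨ l, inv(l), d(j)) ∨ inv(l) ∨ j)
Match R2:  consume b, d(c)
Giving:  g(a, g(inv(b) ∨ inv(b) ∨ inv(j) ∨ inv(l), b ∨ d(c) ∨ l ∨ l ∨ l, inv(g(j, c, j))), b ∨ b ∨ g(b ∨ c ∨ j ∨ l, inv(l), d(j)) ∨ inv(l) ∨ j)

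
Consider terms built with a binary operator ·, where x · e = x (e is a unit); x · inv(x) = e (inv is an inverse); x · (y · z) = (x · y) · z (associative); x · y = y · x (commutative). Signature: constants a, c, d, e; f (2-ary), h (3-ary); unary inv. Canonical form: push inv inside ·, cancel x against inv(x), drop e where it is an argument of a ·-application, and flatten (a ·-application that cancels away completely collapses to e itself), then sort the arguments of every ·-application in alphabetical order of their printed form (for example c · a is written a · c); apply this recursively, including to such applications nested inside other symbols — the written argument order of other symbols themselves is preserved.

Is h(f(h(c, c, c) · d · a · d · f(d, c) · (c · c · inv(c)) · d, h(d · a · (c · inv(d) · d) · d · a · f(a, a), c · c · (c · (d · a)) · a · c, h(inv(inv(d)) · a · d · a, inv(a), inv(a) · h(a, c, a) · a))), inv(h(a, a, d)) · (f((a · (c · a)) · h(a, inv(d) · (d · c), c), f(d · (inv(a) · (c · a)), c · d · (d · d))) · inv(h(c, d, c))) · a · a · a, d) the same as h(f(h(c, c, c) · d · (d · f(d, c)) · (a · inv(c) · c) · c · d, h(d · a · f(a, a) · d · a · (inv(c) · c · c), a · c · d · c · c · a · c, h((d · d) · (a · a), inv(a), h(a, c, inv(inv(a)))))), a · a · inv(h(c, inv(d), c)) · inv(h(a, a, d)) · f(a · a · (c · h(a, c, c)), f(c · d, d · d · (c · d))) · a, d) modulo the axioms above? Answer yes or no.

Left:  h(f(h(c, c, c) · d · a · d · f(d, c) · (c · c · inv(c)) · d, h(d · a · (c · inv(d) · d) · d · a · f(a, a), c · c · (c · (d · a)) · a · c, h(inv(inv(d)) · a · d · a, inv(a), inv(a) · h(a, c, a) · a))), inv(h(a, a, d)) · (f((a · (c · a)) · h(a, inv(d) · (d · c), c), f(d · (inv(a) · (c · a)), c · d · (d · d))) · inv(h(c, d, c))) · a · a · a, d)
  Descend into:  inv(h(a, a, d)) · (f((a · (c · a)) · h(a, inv(d) · (d · c), c), f(d · (inv(a) · (c · a)), c · d · (d · d))) · inv(h(c, d, c))) · a · a · a
  Collect terms:  inv(h(a, a, d)) · f(a · a · c · h(a, c, c), f(c · d, c · d · d · d)) · inv(h(c, d, c)) · a · a · a
  Order the arguments:  a · a · a · f(a · a · c · h(a, c, c), f(c · d, c · d · d · d)) · inv(h(a, a, d)) · inv(h(c, d, c))
  Put back:  h(f(a · c · d · d · d · f(d, c) · h(c, c, c), h(a · a · c · d · d · f(a, a), a · a · c · c · c · c · d, h(a · a · d · d, inv(a), h(a, c, a)))), a · a · a · f(a · a · c · h(a, c, c), f(c · d, c · d · d · d)) · inv(h(a, a, d)) · inv(h(c, d, c)), d)
Right:  h(f(h(c, c, c) · d · (d · f(d, c)) · (a · inv(c) · c) · c · d, h(d · a · f(a, a) · d · a · (inv(c) · c · c), a · c · d · c · c · a · c, h((d · d) · (a · a), inv(a), h(a, c, inv(inv(a)))))), a · a · inv(h(c, inv(d), c)) · inv(h(a, a, d)) · f(a · a · (c · h(a, c, c)), f(c · d, d · d · (c · d))) · a, d)
  Descend into:  a · a · inv(h(c, inv(d), c)) · inv(h(a, a, d)) · f(a · a · (c · h(a, c, c)), f(c · d, d · d · (c · d))) · a
  Collect terms:  a · a · a · inv(h(c, inv(d), c)) · inv(h(a, a, d)) · f(a · a · c · h(a, c, c), f(c · d, c · d · d · d))
  Sort arguments:  a · a · a · f(a · a · c · h(a, c, c), f(c · d, c · d · d · d)) · inv(h(a, a, d)) · inv(h(c, inv(d), c))
  Reassemble:  h(f(a · c · d · d · d · f(d, c) · h(c, c, c), h(a · a · c · d · d · f(a, a), a · a · c · c · c · c · d, h(a · a · d · d, inv(a), h(a, c, a)))), a · a · a · f(a · a · c · h(a, c, c), f(c · d, c · d · d · d)) · inv(h(a, a, d)) · inv(h(c, inv(d), c)), d)

Answer: no — h(f(a · c · d · d · d · f(d, c) · h(c, c, c), h(a · a · c · d · d · f(a, a), a · a · c · c · c · c · d, h(a · a · d · d, inv(a), h(a, c, a)))), a · a · a · f(a · a · c · h(a, c, c), f(c · d, c · d · d · d)) · inv(h(a, a, d)) · inv(h(c, d, c)), d) vs h(f(a · c · d · d · d · f(d, c) · h(c, c, c), h(a · a · c · d · d · f(a, a), a · a · c · c · c · c · d, h(a · a · d · d, inv(a), h(a, c, a)))), a · a · a · f(a · a · c · h(a, c, c), f(c · d, c · d · d · d)) · inv(h(a, a, d)) · inv(h(c, inv(d), c)), d)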